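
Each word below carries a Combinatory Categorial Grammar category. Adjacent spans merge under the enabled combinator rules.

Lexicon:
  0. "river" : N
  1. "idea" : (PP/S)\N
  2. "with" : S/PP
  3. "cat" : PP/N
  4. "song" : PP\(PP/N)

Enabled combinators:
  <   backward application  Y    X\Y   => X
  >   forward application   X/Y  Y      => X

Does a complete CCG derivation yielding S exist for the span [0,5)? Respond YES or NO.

N (PP/S)\N S/PP PP/N PP\(PP/N)
CKY chart[0,5] = {PP}; S ∉ chart

NO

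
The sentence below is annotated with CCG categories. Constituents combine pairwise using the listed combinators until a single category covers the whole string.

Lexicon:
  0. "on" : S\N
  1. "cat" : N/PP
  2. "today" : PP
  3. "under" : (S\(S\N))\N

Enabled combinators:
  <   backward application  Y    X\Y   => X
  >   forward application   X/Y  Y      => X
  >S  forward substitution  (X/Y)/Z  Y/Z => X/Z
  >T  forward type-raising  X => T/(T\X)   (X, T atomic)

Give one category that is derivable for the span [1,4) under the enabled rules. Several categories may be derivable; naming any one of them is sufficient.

[0,4] S   <
  [0,1] "on" : S\N
  [1,4] S\(S\N)   <
    [1,3] N   >
      [1,2] "cat" : N/PP
      [2,3] "today" : PP
    [3,4] "under" : (S\(S\N))\N

S\(S\N)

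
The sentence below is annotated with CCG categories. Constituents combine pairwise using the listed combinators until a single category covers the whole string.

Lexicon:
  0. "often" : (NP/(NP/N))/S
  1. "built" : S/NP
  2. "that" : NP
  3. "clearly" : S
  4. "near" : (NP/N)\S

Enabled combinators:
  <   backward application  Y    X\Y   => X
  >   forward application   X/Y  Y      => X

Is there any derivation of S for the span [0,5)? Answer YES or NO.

NO

(NP/(NP/N))/S S/NP NP S (NP/N)\S
CKY chart[0,5] = {NP}; S ∉ chart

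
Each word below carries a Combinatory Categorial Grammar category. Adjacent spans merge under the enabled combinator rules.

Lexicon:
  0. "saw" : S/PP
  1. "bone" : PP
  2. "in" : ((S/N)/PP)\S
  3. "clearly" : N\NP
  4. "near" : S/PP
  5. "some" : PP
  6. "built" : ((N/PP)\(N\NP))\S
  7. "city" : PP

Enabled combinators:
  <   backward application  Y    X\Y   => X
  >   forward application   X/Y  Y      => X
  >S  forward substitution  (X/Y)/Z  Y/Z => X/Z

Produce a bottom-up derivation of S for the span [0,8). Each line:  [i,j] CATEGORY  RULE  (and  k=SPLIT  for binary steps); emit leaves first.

[0,1] S/PP  lex  "saw"
[1,2] PP  lex  "bone"
[0,2] S  >  k=1
[2,3] ((S/N)/PP)\S  lex  "in"
[0,3] (S/N)/PP  <  k=2
[3,4] N\NP  lex  "clearly"
[4,5] S/PP  lex  "near"
[5,6] PP  lex  "some"
[4,6] S  >  k=5
[6,7] ((N/PP)\(N\NP))\S  lex  "built"
[4,7] (N/PP)\(N\NP)  <  k=6
[3,7] N/PP  <  k=4
[0,7] S/PP  >S  k=3
[7,8] PP  lex  "city"
[0,8] S  >  k=7

[0,8] S   >
  [0,7] S/PP   >S
    [0,3] (S/N)/PP   <
      [0,2] S   >
        [0,1] "saw" : S/PP
        [1,2] "bone" : PP
      [2,3] "in" : ((S/N)/PP)\S
    [3,7] N/PP   <
      [3,4] "clearly" : N\NP
      [4,7] (N/PP)\(N\NP)   <
        [4,6] S   >
          [4,5] "near" : S/PP
          [5,6] "some" : PP
        [6,7] "built" : ((N/PP)\(N\NP))\S
  [7,8] "city" : PP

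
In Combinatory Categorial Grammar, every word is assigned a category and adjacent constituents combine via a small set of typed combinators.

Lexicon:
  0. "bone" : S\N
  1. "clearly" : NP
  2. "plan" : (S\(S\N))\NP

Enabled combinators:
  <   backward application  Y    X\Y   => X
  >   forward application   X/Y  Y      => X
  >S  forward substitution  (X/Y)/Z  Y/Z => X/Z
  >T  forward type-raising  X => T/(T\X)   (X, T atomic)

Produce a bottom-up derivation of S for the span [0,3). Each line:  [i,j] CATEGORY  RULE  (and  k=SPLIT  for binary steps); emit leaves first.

[0,3] S   <
  [0,1] "bone" : S\N
  [1,3] S\(S\N)   <
    [1,2] "clearly" : NP
    [2,3] "plan" : (S\(S\N))\NP

[0,1] S\N  lex  "bone"
[1,2] NP  lex  "clearly"
[2,3] (S\(S\N))\NP  lex  "plan"
[1,3] S\(S\N)  <  k=2
[0,3] S  <  k=1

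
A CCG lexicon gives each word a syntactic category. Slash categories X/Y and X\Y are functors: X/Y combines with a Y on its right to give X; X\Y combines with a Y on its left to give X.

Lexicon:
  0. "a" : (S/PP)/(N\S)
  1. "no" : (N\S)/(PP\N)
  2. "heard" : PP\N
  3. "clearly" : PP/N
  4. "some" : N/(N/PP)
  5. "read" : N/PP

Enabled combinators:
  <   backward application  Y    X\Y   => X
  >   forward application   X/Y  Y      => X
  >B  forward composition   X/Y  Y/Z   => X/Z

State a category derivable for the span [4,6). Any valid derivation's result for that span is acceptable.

N

[0,6] S   >
  [0,3] S/PP   >
    [0,1] "a" : (S/PP)/(N\S)
    [1,3] N\S   >
      [1,2] "no" : (N\S)/(PP\N)
      [2,3] "heard" : PP\N
  [3,6] PP   >
    [3,4] "clearly" : PP/N
    [4,6] N   >
      [4,5] "some" : N/(N/PP)
      [5,6] "read" : N/PP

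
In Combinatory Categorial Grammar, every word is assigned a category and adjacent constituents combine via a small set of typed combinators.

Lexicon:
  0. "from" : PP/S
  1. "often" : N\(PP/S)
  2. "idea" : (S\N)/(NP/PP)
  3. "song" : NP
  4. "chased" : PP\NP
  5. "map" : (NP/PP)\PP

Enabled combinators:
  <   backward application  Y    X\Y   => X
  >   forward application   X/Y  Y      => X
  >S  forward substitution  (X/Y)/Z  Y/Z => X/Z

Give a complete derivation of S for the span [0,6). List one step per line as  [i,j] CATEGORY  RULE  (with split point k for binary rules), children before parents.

[0,6] S   <
  [0,2] N   <
    [0,1] "from" : PP/S
    [1,2] "often" : N\(PP/S)
  [2,6] S\N   >
    [2,3] "idea" : (S\N)/(NP/PP)
    [3,6] NP/PP   <
      [3,5] PP   <
        [3,4] "song" : NP
        [4,5] "chased" : PP\NP
      [5,6] "map" : (NP/PP)\PP

[0,1] PP/S  lex  "from"
[1,2] N\(PP/S)  lex  "often"
[0,2] N  <  k=1
[2,3] (S\N)/(NP/PP)  lex  "idea"
[3,4] NP  lex  "song"
[4,5] PP\NP  lex  "chased"
[3,5] PP  <  k=4
[5,6] (NP/PP)\PP  lex  "map"
[3,6] NP/PP  <  k=5
[2,6] S\N  >  k=3
[0,6] S  <  k=2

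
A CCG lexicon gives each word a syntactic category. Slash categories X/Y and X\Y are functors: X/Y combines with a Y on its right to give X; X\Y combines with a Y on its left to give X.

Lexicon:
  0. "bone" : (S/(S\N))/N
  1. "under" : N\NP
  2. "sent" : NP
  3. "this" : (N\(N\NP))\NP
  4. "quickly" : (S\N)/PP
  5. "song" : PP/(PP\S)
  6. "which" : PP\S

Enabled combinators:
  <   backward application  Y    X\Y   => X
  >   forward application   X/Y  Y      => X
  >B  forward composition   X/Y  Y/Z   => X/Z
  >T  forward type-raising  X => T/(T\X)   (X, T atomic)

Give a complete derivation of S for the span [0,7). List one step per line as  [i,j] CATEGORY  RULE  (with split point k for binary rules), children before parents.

[0,7] S   >
  [0,4] S/(S\N)   >
    [0,1] "bone" : (S/(S\N))/N
    [1,4] N   <
      [1,2] "under" : N\NP
      [2,4] N\(N\NP)   <
        [2,3] "sent" : NP
        [3,4] "this" : (N\(N\NP))\NP
  [4,7] S\N   >
    [4,5] "quickly" : (S\N)/PP
    [5,7] PP   >
      [5,6] "song" : PP/(PP\S)
      [6,7] "which" : PP\S

[0,1] (S/(S\N))/N  lex  "bone"
[1,2] N\NP  lex  "under"
[2,3] NP  lex  "sent"
[3,4] (N\(N\NP))\NP  lex  "this"
[2,4] N\(N\NP)  <  k=3
[1,4] N  <  k=2
[0,4] S/(S\N)  >  k=1
[4,5] (S\N)/PP  lex  "quickly"
[5,6] PP/(PP\S)  lex  "song"
[6,7] PP\S  lex  "which"
[5,7] PP  >  k=6
[4,7] S\N  >  k=5
[0,7] S  >  k=4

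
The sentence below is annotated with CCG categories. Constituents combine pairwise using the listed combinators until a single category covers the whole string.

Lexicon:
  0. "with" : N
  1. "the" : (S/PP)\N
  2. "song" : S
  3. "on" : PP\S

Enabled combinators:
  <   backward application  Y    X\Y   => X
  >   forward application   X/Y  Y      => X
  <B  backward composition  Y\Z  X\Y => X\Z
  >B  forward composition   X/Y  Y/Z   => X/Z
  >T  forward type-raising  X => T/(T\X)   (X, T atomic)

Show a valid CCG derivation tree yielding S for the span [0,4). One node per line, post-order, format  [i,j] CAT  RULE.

[0,4] S   >
  [0,2] S/PP   <
    [0,1] "with" : N
    [1,2] "the" : (S/PP)\N
  [2,4] PP   >
    [2,3] PP/(PP\S)   >T
      [2,3] "song" : S
    [3,4] "on" : PP\S

[0,1] N  lex  "with"
[1,2] (S/PP)\N  lex  "the"
[0,2] S/PP  <  k=1
[2,3] S  lex  "song"
[2,3] PP/(PP\S)  >T
[3,4] PP\S  lex  "on"
[2,4] PP  >  k=3
[0,4] S  >  k=2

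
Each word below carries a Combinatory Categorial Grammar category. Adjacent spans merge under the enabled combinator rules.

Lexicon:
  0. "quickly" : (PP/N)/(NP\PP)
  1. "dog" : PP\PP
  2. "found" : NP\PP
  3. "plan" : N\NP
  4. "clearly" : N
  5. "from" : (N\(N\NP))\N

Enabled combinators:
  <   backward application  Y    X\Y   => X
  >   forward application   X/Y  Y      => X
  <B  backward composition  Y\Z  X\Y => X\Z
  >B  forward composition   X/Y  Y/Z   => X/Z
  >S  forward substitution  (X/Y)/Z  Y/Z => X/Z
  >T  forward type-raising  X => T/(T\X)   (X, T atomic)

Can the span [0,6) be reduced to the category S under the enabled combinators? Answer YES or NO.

NO

(PP/N)/(NP\PP) PP\PP NP\PP N\NP N (N\(N\NP))\N
CKY chart[0,6] = {N/(N\PP), NP/(NP\PP), PP, PP/(N\N), PP/(PP\PP), S/(S\PP)}; S ∉ chart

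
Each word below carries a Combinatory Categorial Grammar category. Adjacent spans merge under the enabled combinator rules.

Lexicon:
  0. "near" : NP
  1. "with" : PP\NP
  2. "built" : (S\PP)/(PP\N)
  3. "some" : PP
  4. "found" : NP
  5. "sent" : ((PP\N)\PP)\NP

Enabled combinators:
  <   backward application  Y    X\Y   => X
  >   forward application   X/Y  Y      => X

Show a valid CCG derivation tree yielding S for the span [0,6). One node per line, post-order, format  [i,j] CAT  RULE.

[0,1] NP  lex  "near"
[1,2] PP\NP  lex  "with"
[0,2] PP  <  k=1
[2,3] (S\PP)/(PP\N)  lex  "built"
[3,4] PP  lex  "some"
[4,5] NP  lex  "found"
[5,6] ((PP\N)\PP)\NP  lex  "sent"
[4,6] (PP\N)\PP  <  k=5
[3,6] PP\N  <  k=4
[2,6] S\PP  >  k=3
[0,6] S  <  k=2

[0,6] S   <
  [0,2] PP   <
    [0,1] "near" : NP
    [1,2] "with" : PP\NP
  [2,6] S\PP   >
    [2,3] "built" : (S\PP)/(PP\N)
    [3,6] PP\N   <
      [3,4] "some" : PP
      [4,6] (PP\N)\PP   <
        [4,5] "found" : NP
        [5,6] "sent" : ((PP\N)\PP)\NP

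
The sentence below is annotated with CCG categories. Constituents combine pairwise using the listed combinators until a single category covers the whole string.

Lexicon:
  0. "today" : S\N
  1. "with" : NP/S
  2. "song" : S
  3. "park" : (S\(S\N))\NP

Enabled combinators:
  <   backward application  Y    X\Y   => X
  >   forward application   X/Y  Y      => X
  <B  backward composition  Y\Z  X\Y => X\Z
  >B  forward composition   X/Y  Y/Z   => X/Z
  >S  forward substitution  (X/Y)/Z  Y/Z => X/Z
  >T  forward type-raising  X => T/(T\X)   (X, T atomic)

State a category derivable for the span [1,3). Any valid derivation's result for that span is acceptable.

[0,4] S   <
  [0,1] "today" : S\N
  [1,4] S\(S\N)   <
    [1,3] NP   >
      [1,2] "with" : NP/S
      [2,3] "song" : S
    [3,4] "park" : (S\(S\N))\NP

NP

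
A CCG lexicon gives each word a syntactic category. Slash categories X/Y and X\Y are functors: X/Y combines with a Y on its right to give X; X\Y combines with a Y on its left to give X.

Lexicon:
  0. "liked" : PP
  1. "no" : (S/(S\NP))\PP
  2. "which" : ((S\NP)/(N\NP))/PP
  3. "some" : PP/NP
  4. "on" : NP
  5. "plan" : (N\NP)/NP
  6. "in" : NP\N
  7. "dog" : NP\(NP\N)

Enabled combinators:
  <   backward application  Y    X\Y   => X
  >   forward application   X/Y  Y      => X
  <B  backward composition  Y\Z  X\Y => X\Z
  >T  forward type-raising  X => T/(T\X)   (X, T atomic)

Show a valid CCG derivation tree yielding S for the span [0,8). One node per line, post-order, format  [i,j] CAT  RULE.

[0,1] PP  lex  "liked"
[1,2] (S/(S\NP))\PP  lex  "no"
[0,2] S/(S\NP)  <  k=1
[2,3] ((S\NP)/(N\NP))/PP  lex  "which"
[3,4] PP/NP  lex  "some"
[4,5] NP  lex  "on"
[3,5] PP  >  k=4
[2,5] (S\NP)/(N\NP)  >  k=3
[5,6] (N\NP)/NP  lex  "plan"
[6,7] NP\N  lex  "in"
[7,8] NP\(NP\N)  lex  "dog"
[6,8] NP  <  k=7
[5,8] N\NP  >  k=6
[2,8] S\NP  >  k=5
[0,8] S  >  k=2

[0,8] S   >
  [0,2] S/(S\NP)   <
    [0,1] "liked" : PP
    [1,2] "no" : (S/(S\NP))\PP
  [2,8] S\NP   >
    [2,5] (S\NP)/(N\NP)   >
      [2,3] "which" : ((S\NP)/(N\NP))/PP
      [3,5] PP   >
        [3,4] "some" : PP/NP
        [4,5] "on" : NP
    [5,8] N\NP   >
      [5,6] "plan" : (N\NP)/NP
      [6,8] NP   <
        [6,7] "in" : NP\N
        [7,8] "dog" : NP\(NP\N)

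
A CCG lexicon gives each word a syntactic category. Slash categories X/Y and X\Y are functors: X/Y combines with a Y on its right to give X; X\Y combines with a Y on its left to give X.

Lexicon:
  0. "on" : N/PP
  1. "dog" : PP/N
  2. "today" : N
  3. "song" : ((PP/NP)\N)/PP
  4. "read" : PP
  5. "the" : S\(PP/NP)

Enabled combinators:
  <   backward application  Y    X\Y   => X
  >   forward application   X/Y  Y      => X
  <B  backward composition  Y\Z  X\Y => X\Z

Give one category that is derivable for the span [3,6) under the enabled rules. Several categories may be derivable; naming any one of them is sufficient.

S\N

[0,6] S   <
  [0,3] N   >
    [0,1] "on" : N/PP
    [1,3] PP   >
      [1,2] "dog" : PP/N
      [2,3] "today" : N
  [3,6] S\N   <B
    [3,5] (PP/NP)\N   >
      [3,4] "song" : ((PP/NP)\N)/PP
      [4,5] "read" : PP
    [5,6] "the" : S\(PP/NP)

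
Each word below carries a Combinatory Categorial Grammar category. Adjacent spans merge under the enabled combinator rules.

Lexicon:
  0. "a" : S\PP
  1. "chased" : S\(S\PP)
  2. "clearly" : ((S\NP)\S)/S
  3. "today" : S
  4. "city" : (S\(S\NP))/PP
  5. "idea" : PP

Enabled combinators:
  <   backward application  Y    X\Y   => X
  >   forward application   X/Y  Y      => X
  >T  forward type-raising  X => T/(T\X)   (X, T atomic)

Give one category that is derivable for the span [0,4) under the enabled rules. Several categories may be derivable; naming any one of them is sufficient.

S\NP

[0,6] S   <
  [0,4] S\NP   <
    [0,2] S   <
      [0,1] "a" : S\PP
      [1,2] "chased" : S\(S\PP)
    [2,4] (S\NP)\S   >
      [2,3] "clearly" : ((S\NP)\S)/S
      [3,4] "today" : S
  [4,6] S\(S\NP)   >
    [4,5] "city" : (S\(S\NP))/PP
    [5,6] "idea" : PP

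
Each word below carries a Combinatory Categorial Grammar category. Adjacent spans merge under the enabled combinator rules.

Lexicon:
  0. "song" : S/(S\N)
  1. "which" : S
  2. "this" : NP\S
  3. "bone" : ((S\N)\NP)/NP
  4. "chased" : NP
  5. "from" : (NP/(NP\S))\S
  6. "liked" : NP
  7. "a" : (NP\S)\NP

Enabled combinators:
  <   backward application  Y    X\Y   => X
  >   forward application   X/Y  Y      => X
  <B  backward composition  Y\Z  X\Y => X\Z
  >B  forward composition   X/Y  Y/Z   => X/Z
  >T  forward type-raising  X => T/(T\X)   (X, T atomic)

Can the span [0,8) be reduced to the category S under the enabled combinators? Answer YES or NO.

S/(S\N) S NP\S ((S\N)\NP)/NP NP (NP/(NP\S))\S NP (NP\S)\NP
CKY chart[0,8] = {N/(N\NP), NP, NP/(NP\NP), PP/(PP\NP), S/(S\NP)}; S ∉ chart

NO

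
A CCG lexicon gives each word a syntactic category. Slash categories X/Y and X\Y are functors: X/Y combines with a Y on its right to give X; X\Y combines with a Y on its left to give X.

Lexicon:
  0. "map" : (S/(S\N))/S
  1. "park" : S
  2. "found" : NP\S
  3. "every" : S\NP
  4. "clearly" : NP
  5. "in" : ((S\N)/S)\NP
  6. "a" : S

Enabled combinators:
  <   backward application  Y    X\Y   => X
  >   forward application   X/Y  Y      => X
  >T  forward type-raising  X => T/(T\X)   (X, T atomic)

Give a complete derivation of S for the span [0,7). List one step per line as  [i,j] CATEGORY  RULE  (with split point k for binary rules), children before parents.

[0,1] (S/(S\N))/S  lex  "map"
[1,2] S  lex  "park"
[2,3] NP\S  lex  "found"
[1,3] NP  <  k=2
[3,4] S\NP  lex  "every"
[1,4] S  <  k=3
[0,4] S/(S\N)  >  k=1
[4,5] NP  lex  "clearly"
[5,6] ((S\N)/S)\NP  lex  "in"
[4,6] (S\N)/S  <  k=5
[6,7] S  lex  "a"
[4,7] S\N  >  k=6
[0,7] S  >  k=4

[0,7] S   >
  [0,4] S/(S\N)   >
    [0,1] "map" : (S/(S\N))/S
    [1,4] S   <
      [1,3] NP   <
        [1,2] "park" : S
        [2,3] "found" : NP\S
      [3,4] "every" : S\NP
  [4,7] S\N   >
    [4,6] (S\N)/S   <
      [4,5] "clearly" : NP
      [5,6] "in" : ((S\N)/S)\NP
    [6,7] "a" : S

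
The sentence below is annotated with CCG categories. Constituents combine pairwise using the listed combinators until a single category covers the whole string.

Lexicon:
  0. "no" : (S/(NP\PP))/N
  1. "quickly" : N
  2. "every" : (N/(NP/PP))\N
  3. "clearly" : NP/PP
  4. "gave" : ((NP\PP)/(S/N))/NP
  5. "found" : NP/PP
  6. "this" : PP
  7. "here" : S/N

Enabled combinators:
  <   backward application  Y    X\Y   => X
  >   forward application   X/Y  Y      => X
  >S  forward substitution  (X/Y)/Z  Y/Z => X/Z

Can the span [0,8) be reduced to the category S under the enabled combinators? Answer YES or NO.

[0,8] S   >
  [0,4] S/(NP\PP)   >
    [0,1] "no" : (S/(NP\PP))/N
    [1,4] N   >
      [1,3] N/(NP/PP)   <
        [1,2] "quickly" : N
        [2,3] "every" : (N/(NP/PP))\N
      [3,4] "clearly" : NP/PP
  [4,8] NP\PP   >
    [4,7] (NP\PP)/(S/N)   >
      [4,5] "gave" : ((NP\PP)/(S/N))/NP
      [5,7] NP   >
        [5,6] "found" : NP/PP
        [6,7] "this" : PP
    [7,8] "here" : S/N

YES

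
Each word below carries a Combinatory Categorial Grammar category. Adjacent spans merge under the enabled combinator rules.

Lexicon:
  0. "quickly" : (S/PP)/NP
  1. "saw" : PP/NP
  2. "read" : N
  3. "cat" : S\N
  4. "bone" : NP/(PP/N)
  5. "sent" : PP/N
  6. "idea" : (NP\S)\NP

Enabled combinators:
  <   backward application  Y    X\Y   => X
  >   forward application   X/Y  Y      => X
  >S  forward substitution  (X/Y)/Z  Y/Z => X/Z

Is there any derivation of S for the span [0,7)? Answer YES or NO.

YES

[0,7] S   >
  [0,2] S/NP   >S
    [0,1] "quickly" : (S/PP)/NP
    [1,2] "saw" : PP/NP
  [2,7] NP   <
    [2,4] S   <
      [2,3] "read" : N
      [3,4] "cat" : S\N
    [4,7] NP\S   <
      [4,6] NP   >
        [4,5] "bone" : NP/(PP/N)
        [5,6] "sent" : PP/N
      [6,7] "idea" : (NP\S)\NP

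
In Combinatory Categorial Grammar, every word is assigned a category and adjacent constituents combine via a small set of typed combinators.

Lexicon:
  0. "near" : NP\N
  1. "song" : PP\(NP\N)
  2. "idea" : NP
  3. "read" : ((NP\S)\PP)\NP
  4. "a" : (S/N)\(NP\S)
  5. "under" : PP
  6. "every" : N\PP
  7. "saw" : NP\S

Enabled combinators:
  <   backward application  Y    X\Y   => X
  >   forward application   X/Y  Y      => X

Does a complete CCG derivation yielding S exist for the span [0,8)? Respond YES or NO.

NP\N PP\(NP\N) NP ((NP\S)\PP)\NP (S/N)\(NP\S) PP N\PP NP\S
CKY chart[0,8] = {NP}; S ∉ chart

NO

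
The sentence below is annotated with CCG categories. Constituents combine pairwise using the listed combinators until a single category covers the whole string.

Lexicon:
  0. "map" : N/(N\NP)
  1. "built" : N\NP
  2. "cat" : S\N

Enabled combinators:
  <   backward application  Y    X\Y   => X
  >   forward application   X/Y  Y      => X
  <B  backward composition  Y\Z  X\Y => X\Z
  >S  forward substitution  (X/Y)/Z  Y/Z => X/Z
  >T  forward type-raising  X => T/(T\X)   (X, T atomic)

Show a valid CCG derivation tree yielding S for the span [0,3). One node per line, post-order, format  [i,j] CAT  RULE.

[0,1] N/(N\NP)  lex  "map"
[1,2] N\NP  lex  "built"
[0,2] N  >  k=1
[2,3] S\N  lex  "cat"
[0,3] S  <  k=2

[0,3] S   <
  [0,2] N   >
    [0,1] "map" : N/(N\NP)
    [1,2] "built" : N\NP
  [2,3] "cat" : S\N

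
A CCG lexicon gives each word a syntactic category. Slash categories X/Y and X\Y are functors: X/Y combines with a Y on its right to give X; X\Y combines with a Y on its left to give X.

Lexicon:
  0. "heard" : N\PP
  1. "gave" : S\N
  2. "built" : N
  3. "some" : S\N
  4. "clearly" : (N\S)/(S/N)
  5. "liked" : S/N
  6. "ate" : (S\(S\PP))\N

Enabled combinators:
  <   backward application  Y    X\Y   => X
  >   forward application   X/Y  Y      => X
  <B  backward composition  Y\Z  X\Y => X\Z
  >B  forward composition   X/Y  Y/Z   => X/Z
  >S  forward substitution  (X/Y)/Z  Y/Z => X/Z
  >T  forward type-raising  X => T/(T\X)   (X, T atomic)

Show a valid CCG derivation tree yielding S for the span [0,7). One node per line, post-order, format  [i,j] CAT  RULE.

[0,1] N\PP  lex  "heard"
[1,2] S\N  lex  "gave"
[0,2] S\PP  <B  k=1
[2,3] N  lex  "built"
[2,3] S/(S\N)  >T
[3,4] S\N  lex  "some"
[2,4] S  >  k=3
[4,5] (N\S)/(S/N)  lex  "clearly"
[5,6] S/N  lex  "liked"
[4,6] N\S  >  k=5
[2,6] N  <  k=4
[6,7] (S\(S\PP))\N  lex  "ate"
[2,7] S\(S\PP)  <  k=6
[0,7] S  <  k=2

[0,7] S   <
  [0,2] S\PP   <B
    [0,1] "heard" : N\PP
    [1,2] "gave" : S\N
  [2,7] S\(S\PP)   <
    [2,6] N   <
      [2,4] S   >
        [2,3] S/(S\N)   >T
          [2,3] "built" : N
        [3,4] "some" : S\N
      [4,6] N\S   >
        [4,5] "clearly" : (N\S)/(S/N)
        [5,6] "liked" : S/N
    [6,7] "ate" : (S\(S\PP))\N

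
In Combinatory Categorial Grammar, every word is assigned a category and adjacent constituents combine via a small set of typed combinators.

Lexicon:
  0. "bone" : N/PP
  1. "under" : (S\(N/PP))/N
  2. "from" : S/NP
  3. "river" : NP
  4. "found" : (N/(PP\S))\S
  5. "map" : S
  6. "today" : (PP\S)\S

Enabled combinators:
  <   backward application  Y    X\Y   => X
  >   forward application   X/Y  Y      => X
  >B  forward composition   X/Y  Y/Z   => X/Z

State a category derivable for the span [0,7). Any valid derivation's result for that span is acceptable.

[0,7] S   <
  [0,1] "bone" : N/PP
  [1,7] S\(N/PP)   >
    [1,2] "under" : (S\(N/PP))/N
    [2,7] N   >
      [2,5] N/(PP\S)   <
        [2,4] S   >
          [2,3] "from" : S/NP
          [3,4] "river" : NP
        [4,5] "found" : (N/(PP\S))\S
      [5,7] PP\S   <
        [5,6] "map" : S
        [6,7] "today" : (PP\S)\S

S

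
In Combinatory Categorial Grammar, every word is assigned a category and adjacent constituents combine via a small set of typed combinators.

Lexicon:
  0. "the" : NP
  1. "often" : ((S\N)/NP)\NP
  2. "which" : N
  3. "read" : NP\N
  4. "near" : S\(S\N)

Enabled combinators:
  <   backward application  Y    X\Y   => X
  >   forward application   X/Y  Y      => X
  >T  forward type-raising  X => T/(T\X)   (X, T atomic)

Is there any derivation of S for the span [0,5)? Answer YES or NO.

[0,5] S   <
  [0,4] S\N   >
    [0,2] (S\N)/NP   <
      [0,1] "the" : NP
      [1,2] "often" : ((S\N)/NP)\NP
    [2,4] NP   <
      [2,3] "which" : N
      [3,4] "read" : NP\N
  [4,5] "near" : S\(S\N)

YES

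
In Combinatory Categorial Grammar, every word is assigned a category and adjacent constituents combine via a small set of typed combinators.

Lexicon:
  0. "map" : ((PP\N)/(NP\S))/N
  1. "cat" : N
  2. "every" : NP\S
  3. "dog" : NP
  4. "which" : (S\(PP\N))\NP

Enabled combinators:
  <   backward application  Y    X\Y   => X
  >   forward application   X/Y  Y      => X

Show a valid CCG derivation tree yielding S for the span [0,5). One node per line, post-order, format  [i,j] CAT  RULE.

[0,1] ((PP\N)/(NP\S))/N  lex  "map"
[1,2] N  lex  "cat"
[0,2] (PP\N)/(NP\S)  >  k=1
[2,3] NP\S  lex  "every"
[0,3] PP\N  >  k=2
[3,4] NP  lex  "dog"
[4,5] (S\(PP\N))\NP  lex  "which"
[3,5] S\(PP\N)  <  k=4
[0,5] S  <  k=3

[0,5] S   <
  [0,3] PP\N   >
    [0,2] (PP\N)/(NP\S)   >
      [0,1] "map" : ((PP\N)/(NP\S))/N
      [1,2] "cat" : N
    [2,3] "every" : NP\S
  [3,5] S\(PP\N)   <
    [3,4] "dog" : NP
    [4,5] "which" : (S\(PP\N))\NP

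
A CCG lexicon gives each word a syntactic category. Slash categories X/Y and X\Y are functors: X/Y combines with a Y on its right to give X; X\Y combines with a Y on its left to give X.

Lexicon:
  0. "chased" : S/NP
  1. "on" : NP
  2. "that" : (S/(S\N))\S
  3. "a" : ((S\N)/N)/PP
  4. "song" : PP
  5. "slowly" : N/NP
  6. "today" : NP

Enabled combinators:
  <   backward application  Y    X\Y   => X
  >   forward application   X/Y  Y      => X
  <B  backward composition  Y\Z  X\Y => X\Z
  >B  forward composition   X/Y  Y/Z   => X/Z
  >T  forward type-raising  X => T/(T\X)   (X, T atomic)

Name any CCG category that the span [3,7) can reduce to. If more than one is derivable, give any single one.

S\N

[0,7] S   >
  [0,3] S/(S\N)   <
    [0,2] S   >
      [0,1] "chased" : S/NP
      [1,2] "on" : NP
    [2,3] "that" : (S/(S\N))\S
  [3,7] S\N   >
    [3,5] (S\N)/N   >
      [3,4] "a" : ((S\N)/N)/PP
      [4,5] "song" : PP
    [5,7] N   >
      [5,6] "slowly" : N/NP
      [6,7] "today" : NP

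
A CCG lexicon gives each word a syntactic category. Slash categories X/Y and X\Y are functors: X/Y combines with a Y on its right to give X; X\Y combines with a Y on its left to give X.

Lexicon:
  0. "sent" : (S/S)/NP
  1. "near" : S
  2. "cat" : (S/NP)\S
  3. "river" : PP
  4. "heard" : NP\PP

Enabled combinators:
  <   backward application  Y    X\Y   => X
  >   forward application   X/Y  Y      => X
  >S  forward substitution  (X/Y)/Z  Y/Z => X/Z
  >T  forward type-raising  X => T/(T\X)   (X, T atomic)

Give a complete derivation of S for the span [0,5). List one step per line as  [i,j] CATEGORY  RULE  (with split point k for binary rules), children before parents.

[0,1] (S/S)/NP  lex  "sent"
[1,2] S  lex  "near"
[2,3] (S/NP)\S  lex  "cat"
[1,3] S/NP  <  k=2
[0,3] S/NP  >S  k=1
[3,4] PP  lex  "river"
[3,4] NP/(NP\PP)  >T
[4,5] NP\PP  lex  "heard"
[3,5] NP  >  k=4
[0,5] S  >  k=3

[0,5] S   >
  [0,3] S/NP   >S
    [0,1] "sent" : (S/S)/NP
    [1,3] S/NP   <
      [1,2] "near" : S
      [2,3] "cat" : (S/NP)\S
  [3,5] NP   >
    [3,4] NP/(NP\PP)   >T
      [3,4] "river" : PP
    [4,5] "heard" : NP\PP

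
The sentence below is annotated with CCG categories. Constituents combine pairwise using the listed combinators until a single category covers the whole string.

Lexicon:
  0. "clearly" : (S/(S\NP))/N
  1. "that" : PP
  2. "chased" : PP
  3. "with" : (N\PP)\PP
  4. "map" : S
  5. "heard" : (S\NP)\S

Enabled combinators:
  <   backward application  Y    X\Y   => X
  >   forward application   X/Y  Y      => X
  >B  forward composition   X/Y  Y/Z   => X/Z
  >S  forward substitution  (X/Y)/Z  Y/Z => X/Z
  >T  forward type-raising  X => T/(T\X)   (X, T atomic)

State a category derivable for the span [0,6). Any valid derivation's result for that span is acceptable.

[0,6] S   >
  [0,4] S/(S\NP)   >
    [0,1] "clearly" : (S/(S\NP))/N
    [1,4] N   >
      [1,2] N/(N\PP)   >T
        [1,2] "that" : PP
      [2,4] N\PP   <
        [2,3] "chased" : PP
        [3,4] "with" : (N\PP)\PP
  [4,6] S\NP   <
    [4,5] "map" : S
    [5,6] "heard" : (S\NP)\S

S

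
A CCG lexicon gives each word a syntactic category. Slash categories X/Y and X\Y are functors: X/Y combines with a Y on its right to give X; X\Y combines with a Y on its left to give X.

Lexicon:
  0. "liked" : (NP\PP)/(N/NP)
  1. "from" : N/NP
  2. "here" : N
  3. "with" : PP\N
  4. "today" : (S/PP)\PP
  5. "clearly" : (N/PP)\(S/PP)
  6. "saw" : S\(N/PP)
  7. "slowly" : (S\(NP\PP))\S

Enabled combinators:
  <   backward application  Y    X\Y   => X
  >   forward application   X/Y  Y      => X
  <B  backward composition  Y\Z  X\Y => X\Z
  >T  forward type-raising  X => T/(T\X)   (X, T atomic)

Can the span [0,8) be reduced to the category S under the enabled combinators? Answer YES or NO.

[0,8] S   <
  [0,2] NP\PP   >
    [0,1] "liked" : (NP\PP)/(N/NP)
    [1,2] "from" : N/NP
  [2,8] S\(NP\PP)   <
    [2,7] S   <
      [2,6] N/PP   <
        [2,5] S/PP   <
          [2,4] PP   >
            [2,3] PP/(PP\N)   >T
              [2,3] "here" : N
            [3,4] "with" : PP\N
          [4,5] "today" : (S/PP)\PP
        [5,6] "clearly" : (N/PP)\(S/PP)
      [6,7] "saw" : S\(N/PP)
    [7,8] "slowly" : (S\(NP\PP))\S

YES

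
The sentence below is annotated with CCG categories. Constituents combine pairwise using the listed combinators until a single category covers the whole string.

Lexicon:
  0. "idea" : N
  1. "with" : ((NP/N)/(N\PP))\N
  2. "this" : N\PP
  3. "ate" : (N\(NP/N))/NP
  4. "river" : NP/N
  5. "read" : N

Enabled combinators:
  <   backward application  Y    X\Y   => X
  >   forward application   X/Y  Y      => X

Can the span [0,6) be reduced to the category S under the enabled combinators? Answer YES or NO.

NO

N ((NP/N)/(N\PP))\N N\PP (N\(NP/N))/NP NP/N N
CKY chart[0,6] = {N}; S ∉ chart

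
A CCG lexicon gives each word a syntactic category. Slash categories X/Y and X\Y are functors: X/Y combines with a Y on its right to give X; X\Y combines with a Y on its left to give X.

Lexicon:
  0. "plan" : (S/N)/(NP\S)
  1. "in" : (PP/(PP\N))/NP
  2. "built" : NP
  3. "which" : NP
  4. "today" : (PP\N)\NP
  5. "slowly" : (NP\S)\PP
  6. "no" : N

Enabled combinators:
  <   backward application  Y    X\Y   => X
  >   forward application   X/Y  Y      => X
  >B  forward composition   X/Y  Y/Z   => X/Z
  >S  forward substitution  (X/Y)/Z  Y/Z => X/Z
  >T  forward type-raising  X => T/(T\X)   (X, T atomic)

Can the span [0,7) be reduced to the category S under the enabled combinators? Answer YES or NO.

[0,7] S   >
  [0,6] S/N   >
    [0,1] "plan" : (S/N)/(NP\S)
    [1,6] NP\S   <
      [1,5] PP   >
        [1,3] PP/(PP\N)   >
          [1,2] "in" : (PP/(PP\N))/NP
          [2,3] "built" : NP
        [3,5] PP\N   <
          [3,4] "which" : NP
          [4,5] "today" : (PP\N)\NP
      [5,6] "slowly" : (NP\S)\PP
  [6,7] "no" : N

YES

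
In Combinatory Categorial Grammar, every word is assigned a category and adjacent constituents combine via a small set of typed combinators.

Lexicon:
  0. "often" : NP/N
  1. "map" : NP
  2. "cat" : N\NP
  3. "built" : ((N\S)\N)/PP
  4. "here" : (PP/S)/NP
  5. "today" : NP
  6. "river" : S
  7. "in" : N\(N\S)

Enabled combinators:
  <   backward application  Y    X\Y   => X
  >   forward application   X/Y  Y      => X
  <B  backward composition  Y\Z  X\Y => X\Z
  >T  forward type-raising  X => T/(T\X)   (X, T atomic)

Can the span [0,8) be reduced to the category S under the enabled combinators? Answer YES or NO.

NO

NP/N NP N\NP ((N\S)\N)/PP (PP/S)/NP NP S N\(N\S)
CKY chart[0,8] = {N/(N\NP), NP, NP/(NP\NP), PP/(PP\NP), S/(S\NP)}; S ∉ chart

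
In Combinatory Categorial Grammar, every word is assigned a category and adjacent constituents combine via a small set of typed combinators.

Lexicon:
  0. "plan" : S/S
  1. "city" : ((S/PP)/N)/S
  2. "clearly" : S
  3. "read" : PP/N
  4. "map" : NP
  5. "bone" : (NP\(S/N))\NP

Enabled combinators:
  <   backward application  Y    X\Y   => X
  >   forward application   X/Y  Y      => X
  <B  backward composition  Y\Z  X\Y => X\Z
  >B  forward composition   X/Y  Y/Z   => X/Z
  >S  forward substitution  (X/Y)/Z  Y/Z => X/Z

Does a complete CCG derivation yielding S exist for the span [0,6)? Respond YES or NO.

S/S ((S/PP)/N)/S S PP/N NP (NP\(S/N))\NP
CKY chart[0,6] = {NP}; S ∉ chart

NO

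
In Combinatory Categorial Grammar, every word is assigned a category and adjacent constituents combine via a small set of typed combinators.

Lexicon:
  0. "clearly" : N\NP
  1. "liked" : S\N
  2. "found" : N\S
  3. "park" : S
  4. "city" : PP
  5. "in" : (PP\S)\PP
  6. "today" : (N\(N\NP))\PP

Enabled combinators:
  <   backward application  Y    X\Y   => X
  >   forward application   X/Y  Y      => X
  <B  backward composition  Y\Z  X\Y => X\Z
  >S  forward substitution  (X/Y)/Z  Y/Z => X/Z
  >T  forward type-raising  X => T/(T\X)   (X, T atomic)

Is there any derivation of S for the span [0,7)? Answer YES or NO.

N\NP S\N N\S S PP (PP\S)\PP (N\(N\NP))\PP
CKY chart[0,7] = {N, N/(N\N), NP/(NP\N), PP/(PP\N), S/(S\N)}; S ∉ chart

NO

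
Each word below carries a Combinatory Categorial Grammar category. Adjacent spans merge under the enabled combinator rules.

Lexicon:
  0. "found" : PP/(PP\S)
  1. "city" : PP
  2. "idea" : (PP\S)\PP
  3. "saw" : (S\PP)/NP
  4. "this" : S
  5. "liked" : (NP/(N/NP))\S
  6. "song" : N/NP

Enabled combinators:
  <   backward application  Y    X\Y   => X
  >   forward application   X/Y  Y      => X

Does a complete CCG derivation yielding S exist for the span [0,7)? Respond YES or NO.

[0,7] S   <
  [0,3] PP   >
    [0,1] "found" : PP/(PP\S)
    [1,3] PP\S   <
      [1,2] "city" : PP
      [2,3] "idea" : (PP\S)\PP
  [3,7] S\PP   >
    [3,4] "saw" : (S\PP)/NP
    [4,7] NP   >
      [4,6] NP/(N/NP)   <
        [4,5] "this" : S
        [5,6] "liked" : (NP/(N/NP))\S
      [6,7] "song" : N/NP

YES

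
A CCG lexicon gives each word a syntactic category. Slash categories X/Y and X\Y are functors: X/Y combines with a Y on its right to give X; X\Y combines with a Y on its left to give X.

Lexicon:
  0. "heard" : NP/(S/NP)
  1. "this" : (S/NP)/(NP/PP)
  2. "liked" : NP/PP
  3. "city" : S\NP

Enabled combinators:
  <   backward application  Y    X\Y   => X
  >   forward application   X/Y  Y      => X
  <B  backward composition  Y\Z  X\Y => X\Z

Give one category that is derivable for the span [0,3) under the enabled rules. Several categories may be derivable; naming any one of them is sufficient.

NP

[0,4] S   <
  [0,3] NP   >
    [0,1] "heard" : NP/(S/NP)
    [1,3] S/NP   >
      [1,2] "this" : (S/NP)/(NP/PP)
      [2,3] "liked" : NP/PP
  [3,4] "city" : S\NP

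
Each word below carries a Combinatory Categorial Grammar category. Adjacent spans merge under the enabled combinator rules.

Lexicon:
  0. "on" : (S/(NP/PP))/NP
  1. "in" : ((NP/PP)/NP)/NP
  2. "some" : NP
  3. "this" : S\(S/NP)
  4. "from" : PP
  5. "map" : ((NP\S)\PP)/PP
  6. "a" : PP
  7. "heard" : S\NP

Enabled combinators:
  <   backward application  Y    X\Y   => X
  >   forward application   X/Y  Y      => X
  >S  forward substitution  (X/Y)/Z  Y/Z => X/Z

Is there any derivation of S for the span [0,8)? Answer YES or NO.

[0,8] S   <
  [0,7] NP   <
    [0,4] S   <
      [0,3] S/NP   >S
        [0,1] "on" : (S/(NP/PP))/NP
        [1,3] (NP/PP)/NP   >
          [1,2] "in" : ((NP/PP)/NP)/NP
          [2,3] "some" : NP
      [3,4] "this" : S\(S/NP)
    [4,7] NP\S   <
      [4,5] "from" : PP
      [5,7] (NP\S)\PP   >
        [5,6] "map" : ((NP\S)\PP)/PP
        [6,7] "a" : PP
  [7,8] "heard" : S\NP

YES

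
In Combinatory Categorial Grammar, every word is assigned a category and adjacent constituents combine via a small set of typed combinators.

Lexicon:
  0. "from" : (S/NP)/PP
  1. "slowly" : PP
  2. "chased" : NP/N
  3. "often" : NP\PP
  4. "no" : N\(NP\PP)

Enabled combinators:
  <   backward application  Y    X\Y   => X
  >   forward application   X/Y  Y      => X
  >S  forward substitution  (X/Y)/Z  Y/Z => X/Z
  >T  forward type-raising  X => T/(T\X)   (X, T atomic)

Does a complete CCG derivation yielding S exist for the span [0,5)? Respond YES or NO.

YES

[0,5] S   >
  [0,2] S/NP   >
    [0,1] "from" : (S/NP)/PP
    [1,2] "slowly" : PP
  [2,5] NP   >
    [2,3] "chased" : NP/N
    [3,5] N   <
      [3,4] "often" : NP\PP
      [4,5] "no" : N\(NP\PP)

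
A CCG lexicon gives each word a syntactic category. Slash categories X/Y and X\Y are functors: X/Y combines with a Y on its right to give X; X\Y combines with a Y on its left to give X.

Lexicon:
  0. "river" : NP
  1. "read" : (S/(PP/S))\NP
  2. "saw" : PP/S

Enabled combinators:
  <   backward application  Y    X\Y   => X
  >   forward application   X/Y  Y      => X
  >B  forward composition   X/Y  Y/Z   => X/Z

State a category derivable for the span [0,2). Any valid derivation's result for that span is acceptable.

S/(PP/S)

[0,3] S   >
  [0,2] S/(PP/S)   <
    [0,1] "river" : NP
    [1,2] "read" : (S/(PP/S))\NP
  [2,3] "saw" : PP/S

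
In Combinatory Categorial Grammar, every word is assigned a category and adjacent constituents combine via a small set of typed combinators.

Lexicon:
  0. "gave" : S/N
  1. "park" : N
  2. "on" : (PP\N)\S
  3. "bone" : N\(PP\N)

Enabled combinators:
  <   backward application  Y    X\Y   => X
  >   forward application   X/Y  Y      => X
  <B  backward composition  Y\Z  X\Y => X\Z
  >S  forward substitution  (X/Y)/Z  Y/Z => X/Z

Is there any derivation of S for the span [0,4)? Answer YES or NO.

NO

S/N N (PP\N)\S N\(PP\N)
CKY chart[0,4] = {N}; S ∉ chart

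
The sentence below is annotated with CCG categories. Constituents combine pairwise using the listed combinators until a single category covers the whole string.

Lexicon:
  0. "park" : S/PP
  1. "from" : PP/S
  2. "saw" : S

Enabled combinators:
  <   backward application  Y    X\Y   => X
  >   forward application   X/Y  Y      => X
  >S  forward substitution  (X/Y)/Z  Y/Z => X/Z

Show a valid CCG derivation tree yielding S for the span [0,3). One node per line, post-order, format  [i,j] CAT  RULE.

[0,3] S   >
  [0,1] "park" : S/PP
  [1,3] PP   >
    [1,2] "from" : PP/S
    [2,3] "saw" : S

[0,1] S/PP  lex  "park"
[1,2] PP/S  lex  "from"
[2,3] S  lex  "saw"
[1,3] PP  >  k=2
[0,3] S  >  k=1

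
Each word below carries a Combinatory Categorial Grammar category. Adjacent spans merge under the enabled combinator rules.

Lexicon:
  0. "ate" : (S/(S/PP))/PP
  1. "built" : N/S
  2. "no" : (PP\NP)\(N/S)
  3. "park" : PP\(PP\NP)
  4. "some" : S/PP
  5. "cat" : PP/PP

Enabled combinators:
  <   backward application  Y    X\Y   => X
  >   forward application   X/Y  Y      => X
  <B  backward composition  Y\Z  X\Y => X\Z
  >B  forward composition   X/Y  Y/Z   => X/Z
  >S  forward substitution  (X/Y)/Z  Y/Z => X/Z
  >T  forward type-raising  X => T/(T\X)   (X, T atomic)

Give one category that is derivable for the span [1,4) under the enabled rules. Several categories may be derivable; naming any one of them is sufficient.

[0,6] S   >
  [0,4] S/(S/PP)   >
    [0,1] "ate" : (S/(S/PP))/PP
    [1,4] PP   <
      [1,3] PP\NP   <
        [1,2] "built" : N/S
        [2,3] "no" : (PP\NP)\(N/S)
      [3,4] "park" : PP\(PP\NP)
  [4,6] S/PP   >B
    [4,5] "some" : S/PP
    [5,6] "cat" : PP/PP

PP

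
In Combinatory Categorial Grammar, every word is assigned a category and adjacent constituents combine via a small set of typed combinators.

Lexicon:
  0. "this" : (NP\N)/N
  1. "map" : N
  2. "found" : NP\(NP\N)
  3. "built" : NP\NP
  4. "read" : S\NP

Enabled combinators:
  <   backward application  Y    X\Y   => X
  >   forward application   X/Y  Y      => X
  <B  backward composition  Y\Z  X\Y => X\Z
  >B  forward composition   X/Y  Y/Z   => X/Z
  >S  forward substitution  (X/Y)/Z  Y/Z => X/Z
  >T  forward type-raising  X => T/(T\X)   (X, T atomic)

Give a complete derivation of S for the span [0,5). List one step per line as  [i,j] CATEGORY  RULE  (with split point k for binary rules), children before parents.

[0,1] (NP\N)/N  lex  "this"
[1,2] N  lex  "map"
[0,2] NP\N  >  k=1
[2,3] NP\(NP\N)  lex  "found"
[0,3] NP  <  k=2
[3,4] NP\NP  lex  "built"
[4,5] S\NP  lex  "read"
[3,5] S\NP  <B  k=4
[0,5] S  <  k=3

[0,5] S   <
  [0,3] NP   <
    [0,2] NP\N   >
      [0,1] "this" : (NP\N)/N
      [1,2] "map" : N
    [2,3] "found" : NP\(NP\N)
  [3,5] S\NP   <B
    [3,4] "built" : NP\NP
    [4,5] "read" : S\NP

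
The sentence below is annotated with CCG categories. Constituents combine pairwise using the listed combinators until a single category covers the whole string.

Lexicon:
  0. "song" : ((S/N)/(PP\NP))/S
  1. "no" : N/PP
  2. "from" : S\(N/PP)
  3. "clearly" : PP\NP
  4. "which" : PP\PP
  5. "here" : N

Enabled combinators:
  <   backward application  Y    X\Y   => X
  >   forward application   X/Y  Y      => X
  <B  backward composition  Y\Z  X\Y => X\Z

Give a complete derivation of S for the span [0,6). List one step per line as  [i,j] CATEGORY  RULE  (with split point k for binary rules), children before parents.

[0,1] ((S/N)/(PP\NP))/S  lex  "song"
[1,2] N/PP  lex  "no"
[2,3] S\(N/PP)  lex  "from"
[1,3] S  <  k=2
[0,3] (S/N)/(PP\NP)  >  k=1
[3,4] PP\NP  lex  "clearly"
[4,5] PP\PP  lex  "which"
[3,5] PP\NP  <B  k=4
[0,5] S/N  >  k=3
[5,6] N  lex  "here"
[0,6] S  >  k=5

[0,6] S   >
  [0,5] S/N   >
    [0,3] (S/N)/(PP\NP)   >
      [0,1] "song" : ((S/N)/(PP\NP))/S
      [1,3] S   <
        [1,2] "no" : N/PP
        [2,3] "from" : S\(N/PP)
    [3,5] PP\NP   <B
      [3,4] "clearly" : PP\NP
      [4,5] "which" : PP\PP
  [5,6] "here" : N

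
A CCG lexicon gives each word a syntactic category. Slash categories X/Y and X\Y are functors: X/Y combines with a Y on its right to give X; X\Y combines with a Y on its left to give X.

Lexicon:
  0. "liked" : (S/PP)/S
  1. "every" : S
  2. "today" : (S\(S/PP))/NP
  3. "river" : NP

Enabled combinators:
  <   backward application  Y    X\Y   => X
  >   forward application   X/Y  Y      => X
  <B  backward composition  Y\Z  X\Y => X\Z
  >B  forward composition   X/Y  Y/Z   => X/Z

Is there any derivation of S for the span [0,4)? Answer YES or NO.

[0,4] S   <
  [0,2] S/PP   >
    [0,1] "liked" : (S/PP)/S
    [1,2] "every" : S
  [2,4] S\(S/PP)   >
    [2,3] "today" : (S\(S/PP))/NP
    [3,4] "river" : NP

YES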